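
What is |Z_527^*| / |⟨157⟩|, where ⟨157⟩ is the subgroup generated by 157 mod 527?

The order of 157 must divide φ(527) = φ(17·31) = (17−1)·(31−1) = 16·30 = 480 = 2^5 · 3 · 5.
Divisors of 480: 1, 2, 3, 4, 5, 6, 8, 10, 12, 15, 16, 20, 24, 30, 32, 40, 48, 60, 80, 96, 120, 160, 240, 480.
Compute 157^d (mod 527) for the divisors d until we hit 1:
157^1 ≡ 157
157^2 ≡ 407
157^3 ≡ 132
157^4 ≡ 171
157^5 ≡ 497
157^6 ≡ 33
157^8 ≡ 256
157^10 ≡ 373
157^12 ≡ 35
157^15 ≡ 404
157^16 ≡ 188
157^20 ≡ 1
The order of 157 is 20, so the subgroup it generates has 20 elements.
The index is φ(527) / ord(157) = 480 / 20 = 24.

24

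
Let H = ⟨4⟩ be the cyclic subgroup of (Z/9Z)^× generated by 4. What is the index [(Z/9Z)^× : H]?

Since 4 ∈ (Z/9Z)^×, its order divides φ(9) = φ(3^2) = 3·(3−1) = 6 = 2 · 3.
Divisors of 6: 1, 2, 3, 6.
Check 4^d mod 9 for each divisor in increasing order:
4^1 ≡ 4 (mod 9)
4^2 ≡ 7 (mod 9)
4^3 ≡ 1 (mod 9) ✓
Thus |⟨4⟩| = ord(4) = 3.
The index is φ(9) / ord(4) = 6 / 3 = 2.

2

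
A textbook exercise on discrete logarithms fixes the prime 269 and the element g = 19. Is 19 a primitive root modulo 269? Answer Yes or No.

Yes

φ(269) = 269 − 1 = 268 = 2^2 · 67.
Test 19^(268/q) mod 269 for each prime factor q of 268:
19^134 ≡ 268 (mod 269)  [q = 2: ≢ 1 ✓]
19^4 ≡ 125 (mod 269)  [q = 67: ≢ 1 ✓]
Every test exponent gives a nontrivial residue, hence 19 generates the full group.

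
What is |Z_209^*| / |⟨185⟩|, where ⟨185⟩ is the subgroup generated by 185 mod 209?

2

By Lagrange's theorem, ord_209(185) divides φ(209) = φ(11·19) = (11−1)·(19−1) = 10·18 = 180 = 2^2 · 3^2 · 5.
Divisors of 180: 1, 2, 3, 4, 5, 6, 9, 10, 12, 15, 18, 20, 30, 36, 45, 60, 90, 180.
Evaluate successive powers at the divisors of 180:
185^1 ≡ 185
185^2 ≡ 158
185^3 ≡ 179
185^4 ≡ 93
185^5 ≡ 67
185^6 ≡ 64
185^9 ≡ 170
185^10 ≡ 100
185^12 ≡ 125
185^15 ≡ 12
185^18 ≡ 58
185^20 ≡ 177
185^30 ≡ 144
185^36 ≡ 20
185^45 ≡ 56
185^60 ≡ 45
185^90 ≡ 1
So ord_209(185) = 90, hence |⟨185⟩| = 90.
Index = |(Z/209Z)^×| / |⟨185⟩| = 180 / 90 = 2.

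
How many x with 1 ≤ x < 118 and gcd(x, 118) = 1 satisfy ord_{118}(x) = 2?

φ(118) = φ(2)·φ(59) = 1·58 = 58 = 2 · 29.
Since (Z/118Z)^× is cyclic of order 58, the number of elements of order d is φ(d) when d | 58 and 0 otherwise.
2 | 58, and φ(2) = 2 − 1 = 1.

1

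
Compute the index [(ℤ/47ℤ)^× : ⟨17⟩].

By Lagrange's theorem, ord_47(17) divides φ(47) = 47 − 1 = 46 = 2 · 23.
Divisors of 46: 1, 2, 23, 46.
Check 17^d mod 47 for each divisor in increasing order:
17^1 ≡ 17 (mod 47)
17^2 ≡ 7 (mod 47)
17^23 ≡ 1 (mod 47) ✓
Thus |⟨17⟩| = ord(17) = 23.
Index = |(Z/47Z)^×| / |⟨17⟩| = 46 / 23 = 2.

2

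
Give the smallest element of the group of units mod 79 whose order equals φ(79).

φ(79) = 79 − 1 = 78 = 2 · 3 · 13.
Test candidates g = 2, 3, … against the prime factors q ∈ {2, 3, 13} of φ(79): g is a generator iff g^(78/q) ≢ 1 for every such q.
g = 2: 2^39 ≡ 1 — hits 1, so not a primitive root.
g = 3: 3^39 ≡ 78; 3^26 ≡ 23; 3^6 ≡ 18 — none is 1, so 3 is a primitive root.
So 3 is the smallest generator of (Z/79Z)^×.

3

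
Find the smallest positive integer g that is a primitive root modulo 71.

7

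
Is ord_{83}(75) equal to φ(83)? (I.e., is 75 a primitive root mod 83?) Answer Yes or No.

No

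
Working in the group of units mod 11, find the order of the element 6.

10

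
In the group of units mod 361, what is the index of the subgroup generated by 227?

ord(227) | φ(361) = φ(19^2) = 19·(19−1) = 342 = 2 · 3^2 · 19.
Divisors of 342: 1, 2, 3, 6, 9, 18, 19, 38, 57, 114, 171, 342.
Compute 227^d (mod 361) for the divisors d until we hit 1:
227^1 ≡ 227 (mod 361)
227^2 ≡ 267 (mod 361)
227^3 ≡ 322 (mod 361)
227^6 ≡ 77 (mod 361)
227^9 ≡ 246 (mod 361)
227^18 ≡ 229 (mod 361)
227^19 ≡ 360 (mod 361)
227^38 ≡ 1 (mod 361) ✓
The order of 227 is 38, so the subgroup it generates has 38 elements.
The index is φ(361) / ord(227) = 342 / 38 = 9.

9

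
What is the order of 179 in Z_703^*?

12

The order of 179 must divide φ(703) = φ(19·37) = (19−1)·(37−1) = 18·36 = 648 = 2^3 · 3^4.
Divisors of 648: 1, 2, 3, 4, 6, 8, 9, 12, 18, 24, 27, 36, 54, 72, 81, 108, 162, 216, 324, 648.
Check 179^d mod 703 for each divisor in increasing order:
179^1 ≡ 179
179^2 ≡ 406
179^3 ≡ 265
179^4 ≡ 334
179^6 ≡ 628
179^8 ≡ 482
179^9 ≡ 512
179^12 ≡ 1
The smallest such exponent is 12, so the order of 179 is 12.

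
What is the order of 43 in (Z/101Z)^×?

50

The order of 43 must divide φ(101) = 101 − 1 = 100 = 2^2 · 5^2.
Divisors of 100: 1, 2, 4, 5, 10, 20, 25, 50, 100.
Check 43^d mod 101 for each divisor in increasing order:
43^1 ≡ 43 (mod 101)
43^2 ≡ 31 (mod 101)
43^4 ≡ 52 (mod 101)
43^5 ≡ 14 (mod 101)
43^10 ≡ 95 (mod 101)
43^20 ≡ 36 (mod 101)
43^25 ≡ 100 (mod 101)
43^50 ≡ 1 (mod 101) ✓
The smallest such exponent is 50, so the order of 43 is 50.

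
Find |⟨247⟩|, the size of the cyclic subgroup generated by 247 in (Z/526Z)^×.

262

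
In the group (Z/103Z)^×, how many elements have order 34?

φ(103) = 103 − 1 = 102 = 2 · 3 · 17.
Since (Z/103Z)^× is cyclic of order 102, the number of elements of order d is φ(d) when d | 102 and 0 otherwise.
34 = 2 · 17 divides 102, and φ(34) = 16.

16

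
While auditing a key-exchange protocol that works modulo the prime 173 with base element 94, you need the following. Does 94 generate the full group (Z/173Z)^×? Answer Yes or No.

φ(173) = 173 − 1 = 172 = 2^2 · 43.
Test 94^(172/q) mod 173 for each prime factor q of 172:
94^86 ≡ 172 (mod 173)  [q = 2: ≢ 1 ✓]
94^4 ≡ 169 (mod 173)  [q = 43: ≢ 1 ✓]
None equal 1, so ord_173(94) = 172: 94 is a primitive root.

Yes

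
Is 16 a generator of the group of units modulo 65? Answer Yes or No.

No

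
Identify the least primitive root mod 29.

2

φ(29) = 29 − 1 = 28 = 2^2 · 7.
g is a primitive root iff g^(28/q) ≢ 1 (mod 29) for each prime q ∈ {2, 7}.
g = 2: 2^14 ≡ 28; 2^4 ≡ 16 — none is 1, so 2 is a primitive root.
Hence the least primitive root of 29 is 2.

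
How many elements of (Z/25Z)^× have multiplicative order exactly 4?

φ(25) = φ(5^2) = 5·(5−1) = 20 = 2^2 · 5.
(Z/25Z)^× is cyclic (|G| = 20); a cyclic group of order m has exactly φ(d) elements of each order d | m, and none otherwise.
4 = 2^2 divides 20, and φ(4) = 2.

2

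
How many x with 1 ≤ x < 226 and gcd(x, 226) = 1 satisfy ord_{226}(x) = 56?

24

φ(226) = φ(2)·φ(113) = 1·112 = 112 = 2^4 · 7.
(Z/226Z)^× is cyclic (|G| = 112); a cyclic group of order m has exactly φ(d) elements of each order d | m, and none otherwise.
56 = 2^3 · 7 divides 112, and φ(56) = 24.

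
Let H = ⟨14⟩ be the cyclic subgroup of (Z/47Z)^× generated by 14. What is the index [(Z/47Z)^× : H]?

2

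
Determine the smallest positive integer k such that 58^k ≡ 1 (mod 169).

156

By Lagrange's theorem, ord_169(58) divides φ(169) = φ(13^2) = 13·(13−1) = 156 = 2^2 · 3 · 13.
Divisors of 156: 1, 2, 3, 4, 6, 12, 13, 26, 39, 52, 78, 156.
Test each divisor d:
58^1 ≡ 58 (mod 169)
58^2 ≡ 153 (mod 169)
58^3 ≡ 86 (mod 169)
58^4 ≡ 87 (mod 169)
58^6 ≡ 129 (mod 169)
58^12 ≡ 79 (mod 169)
58^13 ≡ 19 (mod 169)
58^26 ≡ 23 (mod 169)
58^39 ≡ 99 (mod 169)
58^52 ≡ 22 (mod 169)
58^78 ≡ 168 (mod 169)
58^156 ≡ 1 (mod 169) ✓
Hence ord(58) = 156.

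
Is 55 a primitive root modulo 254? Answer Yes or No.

Yes

φ(254) = φ(2)·φ(127) = 1·126 = 126 = 2 · 3^2 · 7.
Test 55^(126/q) mod 254 for each prime factor q of 126:
55^63 ≡ 253 (mod 254)  [q = 2: ≢ 1 ✓]
55^42 ≡ 19 (mod 254)  [q = 3: ≢ 1 ✓]
55^18 ≡ 131 (mod 254)  [q = 7: ≢ 1 ✓]
All checks pass, so 55 has order 126 and is a primitive root modulo 254.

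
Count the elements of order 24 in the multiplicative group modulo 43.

0

φ(43) = 43 − 1 = 42 = 2 · 3 · 7.
In a cyclic group of order 42, there are φ(d) elements of order d for each divisor d of 42, and zero for non-divisors.
Here 42 is not a multiple of 24, so there are no elements of order 24.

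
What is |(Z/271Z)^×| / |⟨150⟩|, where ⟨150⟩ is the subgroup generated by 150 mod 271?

1

By Lagrange's theorem, ord_271(150) divides φ(271) = 271 − 1 = 270 = 2 · 3^3 · 5.
Divisors of 270: 1, 2, 3, 5, 6, 9, 10, 15, 18, 27, 30, 45, 54, 90, 135, 270.
Compute 150^d (mod 271) for the divisors d until we hit 1:
150^1 ≡ 150 (mod 271)
150^2 ≡ 7 (mod 271)
150^3 ≡ 237 (mod 271)
150^5 ≡ 33 (mod 271)
150^6 ≡ 72 (mod 271)
150^9 ≡ 262 (mod 271)
150^10 ≡ 5 (mod 271)
150^15 ≡ 165 (mod 271)
150^18 ≡ 81 (mod 271)
150^27 ≡ 84 (mod 271)
150^30 ≡ 125 (mod 271)
150^45 ≡ 29 (mod 271)
150^54 ≡ 10 (mod 271)
150^90 ≡ 28 (mod 271)
150^135 ≡ 270 (mod 271)
150^270 ≡ 1 (mod 271) ✓
The order of 150 is 270, so the subgroup it generates has 270 elements.
The index is φ(271) / ord(150) = 270 / 270 = 1.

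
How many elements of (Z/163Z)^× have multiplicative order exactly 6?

2

φ(163) = 163 − 1 = 162 = 2 · 3^4.
Since (Z/163Z)^× is cyclic of order 162, the number of elements of order d is φ(d) when d | 162 and 0 otherwise.
6 = 2 · 3 divides 162, and φ(6) = 2.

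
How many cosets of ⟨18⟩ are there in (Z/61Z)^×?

1

ord(18) | φ(61) = 61 − 1 = 60 = 2^2 · 3 · 5.
Divisors of 60: 1, 2, 3, 4, 5, 6, 10, 12, 15, 20, 30, 60.
Compute 18^d (mod 61) for the divisors d until we hit 1:
18^1 ≡ 18
18^2 ≡ 19
18^3 ≡ 37
18^4 ≡ 56
18^5 ≡ 32
18^6 ≡ 27
18^10 ≡ 48
18^12 ≡ 58
18^15 ≡ 11
18^20 ≡ 47
18^30 ≡ 60
18^60 ≡ 1
The order of 18 is 60, so the subgroup it generates has 60 elements.
The index is φ(61) / ord(18) = 60 / 60 = 1.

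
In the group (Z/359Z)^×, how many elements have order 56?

0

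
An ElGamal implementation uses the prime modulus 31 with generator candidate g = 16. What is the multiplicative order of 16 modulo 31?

5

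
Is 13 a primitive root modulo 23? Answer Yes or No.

No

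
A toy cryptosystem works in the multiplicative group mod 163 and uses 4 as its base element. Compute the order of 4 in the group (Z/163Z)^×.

Since 4 ∈ (Z/163Z)^×, its order divides φ(163) = 163 − 1 = 162 = 2 · 3^4.
Divisors of 162: 1, 2, 3, 6, 9, 18, 27, 54, 81, 162.
Evaluate successive powers at the divisors of 162:
4^1 ≡ 4 (mod 163)
4^2 ≡ 16 (mod 163)
4^3 ≡ 64 (mod 163)
4^6 ≡ 21 (mod 163)
4^9 ≡ 40 (mod 163)
4^18 ≡ 133 (mod 163)
4^27 ≡ 104 (mod 163)
4^54 ≡ 58 (mod 163)
4^81 ≡ 1 (mod 163) ✓
The smallest such exponent is 81, so the order of 4 is 81.

81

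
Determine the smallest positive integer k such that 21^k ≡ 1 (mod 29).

Since 21 ∈ (Z/29Z)^×, its order divides φ(29) = 29 − 1 = 28 = 2^2 · 7.
Divisors of 28: 1, 2, 4, 7, 14, 28.
Check 21^d mod 29 for each divisor in increasing order:
21^1 ≡ 21
21^2 ≡ 6
21^4 ≡ 7
21^7 ≡ 12
21^14 ≡ 28
21^28 ≡ 1
Therefore the multiplicative order of 21 modulo 29 is 28.

28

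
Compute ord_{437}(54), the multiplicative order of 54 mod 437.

99

ord(54) | φ(437) = φ(19·23) = (19−1)·(23−1) = 18·22 = 396 = 2^2 · 3^2 · 11.
Divisors of 396: 1, 2, 3, 4, 6, 9, 11, 12, 18, 22, 33, 36, 44, 66, 99, 132, 198, 396.
Test each divisor d:
54^1 ≡ 54 (mod 437)
54^2 ≡ 294 (mod 437)
54^3 ≡ 144 (mod 437)
54^4 ≡ 347 (mod 437)
54^6 ≡ 197 (mod 437)
54^9 ≡ 400 (mod 437)
54^11 ≡ 47 (mod 437)
54^12 ≡ 353 (mod 437)
54^18 ≡ 58 (mod 437)
54^22 ≡ 24 (mod 437)
54^33 ≡ 254 (mod 437)
54^36 ≡ 305 (mod 437)
54^44 ≡ 139 (mod 437)
54^66 ≡ 277 (mod 437)
54^99 ≡ 1 (mod 437) ✓
So ord_437(54) = 99.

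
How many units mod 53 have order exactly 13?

φ(53) = 53 − 1 = 52 = 2^2 · 13.
Since (Z/53Z)^× is cyclic of order 52, the number of elements of order d is φ(d) when d | 52 and 0 otherwise.
13 | 52, and φ(13) = 13 − 1 = 12.

12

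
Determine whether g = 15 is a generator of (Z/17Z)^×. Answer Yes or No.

No

φ(17) = 17 − 1 = 16 = 2^4.
15 is a primitive root mod 17 iff 15^(φ(17)/q) ≢ 1 for every prime q | φ(17), i.e. q ∈ {2}.
15^8 ≡ 1 (mod 17)  [q = 2: ≡ 1 ✗]
15^8 ≡ 1 shows ord(15) | 8, strictly less than φ(17); not a primitive root.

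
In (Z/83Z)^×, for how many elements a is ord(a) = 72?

0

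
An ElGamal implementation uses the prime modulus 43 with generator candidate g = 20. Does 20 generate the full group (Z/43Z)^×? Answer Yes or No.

Yes

φ(43) = 43 − 1 = 42 = 2 · 3 · 7.
20 is a primitive root mod 43 iff 20^(φ(43)/q) ≢ 1 for every prime q | φ(43), i.e. q ∈ {2, 3, 7}.
20^21 ≡ 42 (mod 43)  [q = 2: ≢ 1 ✓]
20^14 ≡ 36 (mod 43)  [q = 3: ≢ 1 ✓]
20^6 ≡ 4 (mod 43)  [q = 7: ≢ 1 ✓]
All checks pass, so 20 has order 42 and is a primitive root modulo 43.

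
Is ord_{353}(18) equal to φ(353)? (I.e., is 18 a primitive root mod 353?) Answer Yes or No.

φ(353) = 353 − 1 = 352 = 2^5 · 11.
It suffices to check that the order of 18 is not a proper divisor of 352: compute 18^(352/q) for q ∈ {2, 11}.
18^176 ≡ 1 (mod 353)  [q = 2: ≡ 1 ✗]
18^32 ≡ 140 (mod 353)  [q = 11: ≢ 1 ✓]
18^176 ≡ 1 shows ord(18) | 176, strictly less than φ(353); not a primitive root.

No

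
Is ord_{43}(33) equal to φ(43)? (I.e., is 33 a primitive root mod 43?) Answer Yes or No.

Yes

φ(43) = 43 − 1 = 42 = 2 · 3 · 7.
Test 33^(42/q) mod 43 for each prime factor q of 42:
33^21 ≡ 42 (mod 43)  [q = 2: ≢ 1 ✓]
33^14 ≡ 36 (mod 43)  [q = 3: ≢ 1 ✓]
33^6 ≡ 35 (mod 43)  [q = 7: ≢ 1 ✓]
All checks pass, so 33 has order 42 and is a primitive root modulo 43.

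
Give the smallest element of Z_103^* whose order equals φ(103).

5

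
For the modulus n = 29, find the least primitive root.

φ(29) = 29 − 1 = 28 = 2^2 · 7.
Test candidates g = 2, 3, … against the prime factors q ∈ {2, 7} of φ(29): g is a generator iff g^(28/q) ≢ 1 for every such q.
g = 2: 2^14 ≡ 28; 2^4 ≡ 16 — none is 1, so 2 is a primitive root.
Hence the least primitive root of 29 is 2.

2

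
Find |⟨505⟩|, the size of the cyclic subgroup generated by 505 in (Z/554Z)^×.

138

The order of 505 must divide φ(554) = φ(2)·φ(277) = 1·276 = 276 = 2^2 · 3 · 23.
Divisors of 276: 1, 2, 3, 4, 6, 12, 23, 46, 69, 92, 138, 276.
Evaluate successive powers at the divisors of 276:
505^1 ≡ 505 (mod 554)
505^2 ≡ 185 (mod 554)
505^3 ≡ 353 (mod 554)
505^4 ≡ 431 (mod 554)
505^6 ≡ 513 (mod 554)
505^12 ≡ 19 (mod 554)
505^23 ≡ 117 (mod 554)
505^46 ≡ 393 (mod 554)
505^69 ≡ 553 (mod 554)
505^92 ≡ 437 (mod 554)
505^138 ≡ 1 (mod 554) ✓
Hence ord(505) = 138.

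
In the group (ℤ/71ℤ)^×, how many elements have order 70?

24

φ(71) = 71 − 1 = 70 = 2 · 5 · 7.
Since (Z/71Z)^× is cyclic of order 70, the number of elements of order d is φ(d) when d | 70 and 0 otherwise.
70 = 2 · 5 · 7 divides 70, and φ(70) = 24.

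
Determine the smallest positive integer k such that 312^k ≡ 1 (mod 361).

By Lagrange's theorem, ord_361(312) divides φ(361) = φ(19^2) = 19·(19−1) = 342 = 2 · 3^2 · 19.
Divisors of 342: 1, 2, 3, 6, 9, 18, 19, 38, 57, 114, 171, 342.
Compute 312^d (mod 361) for the divisors d until we hit 1:
312^1 ≡ 312 (mod 361)
312^2 ≡ 235 (mod 361)
312^3 ≡ 37 (mod 361)
312^6 ≡ 286 (mod 361)
312^9 ≡ 113 (mod 361)
312^18 ≡ 134 (mod 361)
312^19 ≡ 293 (mod 361)
312^38 ≡ 292 (mod 361)
312^57 ≡ 360 (mod 361)
312^114 ≡ 1 (mod 361) ✓
So ord_361(312) = 114.

114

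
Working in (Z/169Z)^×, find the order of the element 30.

By Lagrange's theorem, ord_169(30) divides φ(169) = φ(13^2) = 13·(13−1) = 156 = 2^2 · 3 · 13.
Divisors of 156: 1, 2, 3, 4, 6, 12, 13, 26, 39, 52, 78, 156.
Compute 30^d (mod 169) for the divisors d until we hit 1:
30^1 ≡ 30 (mod 169)
30^2 ≡ 55 (mod 169)
30^3 ≡ 129 (mod 169)
30^4 ≡ 152 (mod 169)
30^6 ≡ 79 (mod 169)
30^12 ≡ 157 (mod 169)
30^13 ≡ 147 (mod 169)
30^26 ≡ 146 (mod 169)
30^39 ≡ 168 (mod 169)
30^52 ≡ 22 (mod 169)
30^78 ≡ 1 (mod 169) ✓
So ord_169(30) = 78.

78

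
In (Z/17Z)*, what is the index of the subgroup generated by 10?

By Lagrange's theorem, ord_17(10) divides φ(17) = 17 − 1 = 16 = 2^4.
Divisors of 16: 1, 2, 4, 8, 16.
Check 10^d mod 17 for each divisor in increasing order:
10^1 ≡ 10 (mod 17)
10^2 ≡ 15 (mod 17)
10^4 ≡ 4 (mod 17)
10^8 ≡ 16 (mod 17)
10^16 ≡ 1 (mod 17) ✓
So ord_17(10) = 16, hence |⟨10⟩| = 16.
Index = |(Z/17Z)^×| / |⟨10⟩| = 16 / 16 = 1.

1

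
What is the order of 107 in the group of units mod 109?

36

ord(107) | φ(109) = 109 − 1 = 108 = 2^2 · 3^3.
Divisors of 108: 1, 2, 3, 4, 6, 9, 12, 18, 27, 36, 54, 108.
Compute 107^d (mod 109) for the divisors d until we hit 1:
107^1 ≡ 107 (mod 109)
107^2 ≡ 4 (mod 109)
107^3 ≡ 101 (mod 109)
107^4 ≡ 16 (mod 109)
107^6 ≡ 64 (mod 109)
107^9 ≡ 33 (mod 109)
107^12 ≡ 63 (mod 109)
107^18 ≡ 108 (mod 109)
107^27 ≡ 76 (mod 109)
107^36 ≡ 1 (mod 109) ✓
Therefore the multiplicative order of 107 modulo 109 is 36.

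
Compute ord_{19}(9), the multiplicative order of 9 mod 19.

9

The order of 9 must divide φ(19) = 19 − 1 = 18 = 2 · 3^2.
Divisors of 18: 1, 2, 3, 6, 9, 18.
Evaluate successive powers at the divisors of 18:
9^1 ≡ 9 (mod 19)
9^2 ≡ 5 (mod 19)
9^3 ≡ 7 (mod 19)
9^6 ≡ 11 (mod 19)
9^9 ≡ 1 (mod 19) ✓
Therefore the multiplicative order of 9 modulo 19 is 9.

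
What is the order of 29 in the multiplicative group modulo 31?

By Lagrange's theorem, ord_31(29) divides φ(31) = 31 − 1 = 30 = 2 · 3 · 5.
Divisors of 30: 1, 2, 3, 5, 6, 10, 15, 30.
Compute 29^d (mod 31) for the divisors d until we hit 1:
29^1 ≡ 29 (mod 31)
29^2 ≡ 4 (mod 31)
29^3 ≡ 23 (mod 31)
29^5 ≡ 30 (mod 31)
29^6 ≡ 2 (mod 31)
29^10 ≡ 1 (mod 31) ✓
Hence ord(29) = 10.

10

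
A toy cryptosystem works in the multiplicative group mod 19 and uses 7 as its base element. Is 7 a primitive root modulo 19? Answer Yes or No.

No

φ(19) = 19 − 1 = 18 = 2 · 3^2.
7 is a primitive root mod 19 iff 7^(φ(19)/q) ≢ 1 for every prime q | φ(19), i.e. q ∈ {2, 3}.
7^9 ≡ 1 (mod 19)  [q = 2: ≡ 1 ✗]
7^6 ≡ 1 (mod 19)  [q = 3: ≡ 1 ✗]
Since 7^9 ≡ 1, the order of 7 divides 9 < 18, so 7 is not a primitive root.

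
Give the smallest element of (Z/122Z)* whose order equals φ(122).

7

φ(122) = φ(2)·φ(61) = 1·60 = 60 = 2^2 · 3 · 5.
Test candidates g = 2, 3, … against the prime factors q ∈ {2, 3, 5} of φ(122): g is a generator iff g^(60/q) ≢ 1 for every such q.
g = 2: gcd(2, 122) = 2 > 1, not a unit — skip.
g = 3: 3^30 ≡ 1 — hits 1, so not a primitive root.
g = 4: gcd(4, 122) = 2 > 1, not a unit — skip.
g = 5: 5^30 ≡ 1 — hits 1, so not a primitive root.
g = 6: gcd(6, 122) = 2 > 1, not a unit — skip.
g = 7: 7^30 ≡ 121; 7^20 ≡ 47; 7^12 ≡ 95 — none is 1, so 7 is a primitive root.
So 7 is the smallest generator of (Z/122Z)^×.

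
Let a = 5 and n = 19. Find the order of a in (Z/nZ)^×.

9

By Lagrange's theorem, ord_19(5) divides φ(19) = 19 − 1 = 18 = 2 · 3^2.
Divisors of 18: 1, 2, 3, 6, 9, 18.
Test each divisor d:
5^1 ≡ 5
5^2 ≡ 6
5^3 ≡ 11
5^6 ≡ 7
5^9 ≡ 1
So ord_19(5) = 9.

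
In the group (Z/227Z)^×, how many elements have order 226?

φ(227) = 227 − 1 = 226 = 2 · 113.
Since (Z/227Z)^× is cyclic of order 226, the number of elements of order d is φ(d) when d | 226 and 0 otherwise.
226 = 2 · 113 divides 226, and φ(226) = 112.

112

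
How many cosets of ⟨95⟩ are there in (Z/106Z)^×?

4

Since 95 ∈ (Z/106Z)^×, its order divides φ(106) = φ(2)·φ(53) = 1·52 = 52 = 2^2 · 13.
Divisors of 52: 1, 2, 4, 13, 26, 52.
Evaluate successive powers at the divisors of 52:
95^1 ≡ 95 (mod 106)
95^2 ≡ 15 (mod 106)
95^4 ≡ 13 (mod 106)
95^13 ≡ 1 (mod 106) ✓
Thus |⟨95⟩| = ord(95) = 13.
Index = |(Z/106Z)^×| / |⟨95⟩| = 52 / 13 = 4.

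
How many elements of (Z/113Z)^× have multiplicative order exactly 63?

φ(113) = 113 − 1 = 112 = 2^4 · 7.
(Z/113Z)^× is cyclic (|G| = 112); a cyclic group of order m has exactly φ(d) elements of each order d | m, and none otherwise.
Since 63 ∤ 112, the count is 0.

0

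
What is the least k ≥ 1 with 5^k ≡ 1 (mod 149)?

By Lagrange's theorem, ord_149(5) divides φ(149) = 149 − 1 = 148 = 2^2 · 37.
Divisors of 148: 1, 2, 4, 37, 74, 148.
Test each divisor d:
5^1 ≡ 5 (mod 149)
5^2 ≡ 25 (mod 149)
5^4 ≡ 29 (mod 149)
5^37 ≡ 1 (mod 149) ✓
Hence ord(5) = 37.

37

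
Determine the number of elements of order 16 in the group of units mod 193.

8

φ(193) = 193 − 1 = 192 = 2^6 · 3.
(Z/193Z)^× is cyclic (|G| = 192); a cyclic group of order m has exactly φ(d) elements of each order d | m, and none otherwise.
16 = 2^4 divides 192, and φ(16) = 8.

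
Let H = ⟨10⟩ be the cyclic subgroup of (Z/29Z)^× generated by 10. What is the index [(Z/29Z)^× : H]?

1

The order of 10 must divide φ(29) = 29 − 1 = 28 = 2^2 · 7.
Divisors of 28: 1, 2, 4, 7, 14, 28.
Compute 10^d (mod 29) for the divisors d until we hit 1:
10^1 ≡ 10 (mod 29)
10^2 ≡ 13 (mod 29)
10^4 ≡ 24 (mod 29)
10^7 ≡ 17 (mod 29)
10^14 ≡ 28 (mod 29)
10^28 ≡ 1 (mod 29) ✓
Thus |⟨10⟩| = ord(10) = 28.
The index is φ(29) / ord(10) = 28 / 28 = 1.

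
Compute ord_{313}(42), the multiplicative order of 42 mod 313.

104

ord(42) | φ(313) = 313 − 1 = 312 = 2^3 · 3 · 13.
Divisors of 312: 1, 2, 3, 4, 6, 8, 12, 13, 24, 26, 39, 52, 78, 104, 156, 312.
Test each divisor d:
42^1 ≡ 42
42^2 ≡ 199
42^3 ≡ 220
42^4 ≡ 163
42^6 ≡ 198
42^8 ≡ 277
42^12 ≡ 79
42^13 ≡ 188
42^24 ≡ 294
42^26 ≡ 288
42^39 ≡ 308
42^52 ≡ 312
42^78 ≡ 25
42^104 ≡ 1
Hence ord(42) = 104.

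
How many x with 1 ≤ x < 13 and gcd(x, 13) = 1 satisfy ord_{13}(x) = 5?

φ(13) = 13 − 1 = 12 = 2^2 · 3.
In a cyclic group of order 12, there are φ(d) elements of order d for each divisor d of 12, and zero for non-divisors.
Since 5 ∤ 12, the count is 0.

0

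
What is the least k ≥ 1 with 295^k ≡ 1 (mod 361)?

342

By Lagrange's theorem, ord_361(295) divides φ(361) = φ(19^2) = 19·(19−1) = 342 = 2 · 3^2 · 19.
Divisors of 342: 1, 2, 3, 6, 9, 18, 19, 38, 57, 114, 171, 342.
Check 295^d mod 361 for each divisor in increasing order:
295^1 ≡ 295 (mod 361)
295^2 ≡ 24 (mod 361)
295^3 ≡ 221 (mod 361)
295^6 ≡ 106 (mod 361)
295^9 ≡ 322 (mod 361)
295^18 ≡ 77 (mod 361)
295^19 ≡ 333 (mod 361)
295^38 ≡ 62 (mod 361)
295^57 ≡ 69 (mod 361)
295^114 ≡ 68 (mod 361)
295^171 ≡ 360 (mod 361)
295^342 ≡ 1 (mod 361) ✓
The smallest such exponent is 342, so the order of 295 is 342.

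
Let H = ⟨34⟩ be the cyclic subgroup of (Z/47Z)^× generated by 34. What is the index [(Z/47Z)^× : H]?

2

ord(34) | φ(47) = 47 − 1 = 46 = 2 · 23.
Divisors of 46: 1, 2, 23, 46.
Check 34^d mod 47 for each divisor in increasing order:
34^1 ≡ 34
34^2 ≡ 28
34^23 ≡ 1
Thus |⟨34⟩| = ord(34) = 23.
Index = |(Z/47Z)^×| / |⟨34⟩| = 46 / 23 = 2.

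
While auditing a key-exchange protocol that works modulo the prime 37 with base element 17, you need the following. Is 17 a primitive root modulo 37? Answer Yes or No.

φ(37) = 37 − 1 = 36 = 2^2 · 3^2.
17 is a primitive root mod 37 iff 17^(φ(37)/q) ≢ 1 for every prime q | φ(37), i.e. q ∈ {2, 3}.
17^18 ≡ 36 (mod 37)  [q = 2: ≢ 1 ✓]
17^12 ≡ 26 (mod 37)  [q = 3: ≢ 1 ✓]
None equal 1, so ord_37(17) = 36: 17 is a primitive root.

Yes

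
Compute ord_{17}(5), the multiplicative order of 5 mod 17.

16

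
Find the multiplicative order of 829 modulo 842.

20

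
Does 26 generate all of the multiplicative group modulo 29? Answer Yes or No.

Yes

φ(29) = 29 − 1 = 28 = 2^2 · 7.
26 is a primitive root mod 29 iff 26^(φ(29)/q) ≢ 1 for every prime q | φ(29), i.e. q ∈ {2, 7}.
26^14 ≡ 28 (mod 29)  [q = 2: ≢ 1 ✓]
26^4 ≡ 23 (mod 29)  [q = 7: ≢ 1 ✓]
Every test exponent gives a nontrivial residue, hence 26 generates the full group.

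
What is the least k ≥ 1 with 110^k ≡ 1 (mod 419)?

209

Since 110 ∈ (Z/419Z)^×, its order divides φ(419) = 419 − 1 = 418 = 2 · 11 · 19.
Divisors of 418: 1, 2, 11, 19, 22, 38, 209, 418.
Test each divisor d:
110^1 ≡ 110
110^2 ≡ 368
110^11 ≡ 208
110^19 ≡ 169
110^22 ≡ 107
110^38 ≡ 69
110^209 ≡ 1
The smallest such exponent is 209, so the order of 110 is 209.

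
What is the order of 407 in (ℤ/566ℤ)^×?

ord(407) | φ(566) = φ(2)·φ(283) = 1·282 = 282 = 2 · 3 · 47.
Divisors of 282: 1, 2, 3, 6, 47, 94, 141, 282.
Evaluate successive powers at the divisors of 282:
407^1 ≡ 407 (mod 566)
407^2 ≡ 377 (mod 566)
407^3 ≡ 53 (mod 566)
407^6 ≡ 545 (mod 566)
407^47 ≡ 239 (mod 566)
407^94 ≡ 521 (mod 566)
407^141 ≡ 565 (mod 566)
407^282 ≡ 1 (mod 566) ✓
Therefore the multiplicative order of 407 modulo 566 is 282.

282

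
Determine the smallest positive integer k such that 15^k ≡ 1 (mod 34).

8

By Lagrange's theorem, ord_34(15) divides φ(34) = φ(2)·φ(17) = 1·16 = 16 = 2^4.
Divisors of 16: 1, 2, 4, 8, 16.
Check 15^d mod 34 for each divisor in increasing order:
15^1 ≡ 15 (mod 34)
15^2 ≡ 21 (mod 34)
15^4 ≡ 33 (mod 34)
15^8 ≡ 1 (mod 34) ✓
Hence ord(15) = 8.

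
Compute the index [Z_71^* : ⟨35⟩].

1

By Lagrange's theorem, ord_71(35) divides φ(71) = 71 − 1 = 70 = 2 · 5 · 7.
Divisors of 70: 1, 2, 5, 7, 10, 14, 35, 70.
Evaluate successive powers at the divisors of 70:
35^1 ≡ 35 (mod 71)
35^2 ≡ 18 (mod 71)
35^5 ≡ 51 (mod 71)
35^7 ≡ 66 (mod 71)
35^10 ≡ 45 (mod 71)
35^14 ≡ 25 (mod 71)
35^35 ≡ 70 (mod 71)
35^70 ≡ 1 (mod 71) ✓
The order of 35 is 70, so the subgroup it generates has 70 elements.
Index = |(Z/71Z)^×| / |⟨35⟩| = 70 / 70 = 1.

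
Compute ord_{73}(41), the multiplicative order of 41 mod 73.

18

The order of 41 must divide φ(73) = 73 − 1 = 72 = 2^3 · 3^2.
Divisors of 72: 1, 2, 3, 4, 6, 8, 9, 12, 18, 24, 36, 72.
Test each divisor d:
41^1 ≡ 41 (mod 73)
41^2 ≡ 2 (mod 73)
41^3 ≡ 9 (mod 73)
41^4 ≡ 4 (mod 73)
41^6 ≡ 8 (mod 73)
41^8 ≡ 16 (mod 73)
41^9 ≡ 72 (mod 73)
41^12 ≡ 64 (mod 73)
41^18 ≡ 1 (mod 73) ✓
So ord_73(41) = 18.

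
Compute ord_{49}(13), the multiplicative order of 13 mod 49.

Since 13 ∈ (Z/49Z)^×, its order divides φ(49) = φ(7^2) = 7·(7−1) = 42 = 2 · 3 · 7.
Divisors of 42: 1, 2, 3, 6, 7, 14, 21, 42.
Test each divisor d:
13^1 ≡ 13
13^2 ≡ 22
13^3 ≡ 41
13^6 ≡ 15
13^7 ≡ 48
13^14 ≡ 1
Hence ord(13) = 14.

14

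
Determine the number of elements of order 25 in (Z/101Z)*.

20

φ(101) = 101 − 1 = 100 = 2^2 · 5^2.
In a cyclic group of order 100, there are φ(d) elements of order d for each divisor d of 100, and zero for non-divisors.
25 = 5^2 divides 100, and φ(25) = 20.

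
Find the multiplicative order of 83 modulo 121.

By Lagrange's theorem, ord_121(83) divides φ(121) = φ(11^2) = 11·(11−1) = 110 = 2 · 5 · 11.
Divisors of 110: 1, 2, 5, 10, 11, 22, 55, 110.
Check 83^d mod 121 for each divisor in increasing order:
83^1 ≡ 83
83^2 ≡ 113
83^5 ≡ 109
83^10 ≡ 23
83^11 ≡ 94
83^22 ≡ 3
83^55 ≡ 120
83^110 ≡ 1
So ord_121(83) = 110.

110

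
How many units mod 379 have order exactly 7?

6

φ(379) = 379 − 1 = 378 = 2 · 3^3 · 7.
Since (Z/379Z)^× is cyclic of order 378, the number of elements of order d is φ(d) when d | 378 and 0 otherwise.
7 | 378, and φ(7) = 7 − 1 = 6.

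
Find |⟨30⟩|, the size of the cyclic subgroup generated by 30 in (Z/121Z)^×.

110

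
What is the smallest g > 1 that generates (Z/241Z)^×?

7

φ(241) = 241 − 1 = 240 = 2^4 · 3 · 5.
g is a primitive root iff g^(240/q) ≢ 1 (mod 241) for each prime q ∈ {2, 3, 5}.
g = 2: 2^120 ≡ 1 — hits 1, so not a primitive root.
g = 3: 3^120 ≡ 1 — hits 1, so not a primitive root.
g = 4: 4^120 ≡ 1 — hits 1, so not a primitive root.
g = 5: 5^120 ≡ 1 — hits 1, so not a primitive root.
g = 6: 6^120 ≡ 1 — hits 1, so not a primitive root.
g = 7: 7^120 ≡ 240; 7^80 ≡ 15; 7^48 ≡ 91 — none is 1, so 7 is a primitive root.
So 7 is the smallest generator of (Z/241Z)^×.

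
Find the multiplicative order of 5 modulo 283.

282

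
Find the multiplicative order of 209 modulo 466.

232

The order of 209 must divide φ(466) = φ(2)·φ(233) = 1·232 = 232 = 2^3 · 29.
Divisors of 232: 1, 2, 4, 8, 29, 58, 116, 232.
Check 209^d mod 466 for each divisor in increasing order:
209^1 ≡ 209
209^2 ≡ 343
209^4 ≡ 217
209^8 ≡ 23
209^29 ≡ 245
209^58 ≡ 377
209^116 ≡ 465
209^232 ≡ 1
So ord_466(209) = 232.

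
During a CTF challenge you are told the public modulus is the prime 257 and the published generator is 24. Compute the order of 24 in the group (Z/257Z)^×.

The order of 24 must divide φ(257) = 257 − 1 = 256 = 2^8.
Divisors of 256: 1, 2, 4, 8, 16, 32, 64, 128, 256.
Check 24^d mod 257 for each divisor in increasing order:
24^1 ≡ 24 (mod 257)
24^2 ≡ 62 (mod 257)
24^4 ≡ 246 (mod 257)
24^8 ≡ 121 (mod 257)
24^16 ≡ 249 (mod 257)
24^32 ≡ 64 (mod 257)
24^64 ≡ 241 (mod 257)
24^128 ≡ 256 (mod 257)
24^256 ≡ 1 (mod 257) ✓
So ord_257(24) = 256.

256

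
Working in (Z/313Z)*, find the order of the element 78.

39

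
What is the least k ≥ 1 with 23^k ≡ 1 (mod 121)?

The order of 23 must divide φ(121) = φ(11^2) = 11·(11−1) = 110 = 2 · 5 · 11.
Divisors of 110: 1, 2, 5, 10, 11, 22, 55, 110.
Evaluate successive powers at the divisors of 110:
23^1 ≡ 23 (mod 121)
23^2 ≡ 45 (mod 121)
23^5 ≡ 111 (mod 121)
23^10 ≡ 100 (mod 121)
23^11 ≡ 1 (mod 121) ✓
The smallest such exponent is 11, so the order of 23 is 11.

11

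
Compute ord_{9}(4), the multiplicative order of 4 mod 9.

3

Since 4 ∈ (Z/9Z)^×, its order divides φ(9) = φ(3^2) = 3·(3−1) = 6 = 2 · 3.
Divisors of 6: 1, 2, 3, 6.
Compute 4^d (mod 9) for the divisors d until we hit 1:
4^1 ≡ 4 (mod 9)
4^2 ≡ 7 (mod 9)
4^3 ≡ 1 (mod 9) ✓
So ord_9(4) = 3.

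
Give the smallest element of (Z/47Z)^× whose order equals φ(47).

5

φ(47) = 47 − 1 = 46 = 2 · 23.
Test candidates g = 2, 3, … against the prime factors q ∈ {2, 23} of φ(47): g is a generator iff g^(46/q) ≢ 1 for every such q.
g = 2: 2^23 ≡ 1 — hits 1, so not a primitive root.
g = 3: 3^23 ≡ 1 — hits 1, so not a primitive root.
g = 4: 4^23 ≡ 1 — hits 1, so not a primitive root.
g = 5: 5^23 ≡ 46; 5^2 ≡ 25 — none is 1, so 5 is a primitive root.
So 5 is the smallest generator of (Z/47Z)^×.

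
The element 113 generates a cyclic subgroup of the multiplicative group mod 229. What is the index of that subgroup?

By Lagrange's theorem, ord_229(113) divides φ(229) = 229 − 1 = 228 = 2^2 · 3 · 19.
Divisors of 228: 1, 2, 3, 4, 6, 12, 19, 38, 57, 76, 114, 228.
Check 113^d mod 229 for each divisor in increasing order:
113^1 ≡ 113
113^2 ≡ 174
113^3 ≡ 197
113^4 ≡ 48
113^6 ≡ 108
113^12 ≡ 214
113^19 ≡ 140
113^38 ≡ 135
113^57 ≡ 122
113^76 ≡ 134
113^114 ≡ 228
113^228 ≡ 1
The order of 113 is 228, so the subgroup it generates has 228 elements.
[(Z/229Z)^× : ⟨113⟩] = 228/228 = 1.

1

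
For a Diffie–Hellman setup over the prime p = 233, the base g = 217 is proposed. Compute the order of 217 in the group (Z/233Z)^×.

58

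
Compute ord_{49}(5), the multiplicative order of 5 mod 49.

42

The order of 5 must divide φ(49) = φ(7^2) = 7·(7−1) = 42 = 2 · 3 · 7.
Divisors of 42: 1, 2, 3, 6, 7, 14, 21, 42.
Test each divisor d:
5^1 ≡ 5
5^2 ≡ 25
5^3 ≡ 27
5^6 ≡ 43
5^7 ≡ 19
5^14 ≡ 18
5^21 ≡ 48
5^42 ≡ 1
So ord_49(5) = 42.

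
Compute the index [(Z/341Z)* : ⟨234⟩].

10

The order of 234 must divide φ(341) = φ(11·31) = (11−1)·(31−1) = 10·30 = 300 = 2^2 · 3 · 5^2.
Divisors of 300: 1, 2, 3, 4, 5, 6, 10, 12, 15, 20, 25, 30, 50, 60, 75, 100, 150, 300.
Check 234^d mod 341 for each divisor in increasing order:
234^1 ≡ 234 (mod 341)
234^2 ≡ 196 (mod 341)
234^3 ≡ 170 (mod 341)
234^4 ≡ 224 (mod 341)
234^5 ≡ 243 (mod 341)
234^6 ≡ 256 (mod 341)
234^10 ≡ 56 (mod 341)
234^12 ≡ 64 (mod 341)
234^15 ≡ 309 (mod 341)
234^20 ≡ 67 (mod 341)
234^25 ≡ 254 (mod 341)
234^30 ≡ 1 (mod 341) ✓
Thus |⟨234⟩| = ord(234) = 30.
[(Z/341Z)^× : ⟨234⟩] = 300/30 = 10.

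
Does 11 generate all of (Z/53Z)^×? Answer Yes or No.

No

φ(53) = 53 − 1 = 52 = 2^2 · 13.
An element g generates (Z/53Z)^× iff g^(52/q) ≢ 1 (mod 53) for each prime q ∈ {2, 13}.
11^26 ≡ 1 (mod 53)  [q = 2: ≡ 1 ✗]
11^4 ≡ 13 (mod 53)  [q = 13: ≢ 1 ✓]
11^26 ≡ 1 shows ord(11) | 26, strictly less than φ(53); not a primitive root.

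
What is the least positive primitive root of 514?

3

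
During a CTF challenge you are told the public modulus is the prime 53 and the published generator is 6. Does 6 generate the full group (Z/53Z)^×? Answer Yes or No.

φ(53) = 53 − 1 = 52 = 2^2 · 13.
An element g generates (Z/53Z)^× iff g^(52/q) ≢ 1 (mod 53) for each prime q ∈ {2, 13}.
6^26 ≡ 1 (mod 53)  [q = 2: ≡ 1 ✗]
6^4 ≡ 24 (mod 53)  [q = 13: ≢ 1 ✓]
The check at q = 2 fails, so 6 generates a proper subgroup.

No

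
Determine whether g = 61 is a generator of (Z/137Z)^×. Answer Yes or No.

No

φ(137) = 137 − 1 = 136 = 2^3 · 17.
61 is a primitive root mod 137 iff 61^(φ(137)/q) ≢ 1 for every prime q | φ(137), i.e. q ∈ {2, 17}.
61^68 ≡ 1 (mod 137)  [q = 2: ≡ 1 ✗]
61^8 ≡ 123 (mod 137)  [q = 17: ≢ 1 ✓]
The check at q = 2 fails, so 61 generates a proper subgroup.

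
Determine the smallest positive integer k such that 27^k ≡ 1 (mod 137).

By Lagrange's theorem, ord_137(27) divides φ(137) = 137 − 1 = 136 = 2^3 · 17.
Divisors of 136: 1, 2, 4, 8, 17, 34, 68, 136.
Evaluate successive powers at the divisors of 136:
27^1 ≡ 27
27^2 ≡ 44
27^4 ≡ 18
27^8 ≡ 50
27^17 ≡ 96
27^34 ≡ 37
27^68 ≡ 136
27^136 ≡ 1
The smallest such exponent is 136, so the order of 27 is 136.

136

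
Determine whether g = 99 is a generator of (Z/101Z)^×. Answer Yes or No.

φ(101) = 101 − 1 = 100 = 2^2 · 5^2.
It suffices to check that the order of 99 is not a proper divisor of 100: compute 99^(100/q) for q ∈ {2, 5}.
99^50 ≡ 100 (mod 101)  [q = 2: ≢ 1 ✓]
99^20 ≡ 95 (mod 101)  [q = 5: ≢ 1 ✓]
All checks pass, so 99 has order 100 and is a primitive root modulo 101.

Yes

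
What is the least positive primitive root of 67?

2

φ(67) = 67 − 1 = 66 = 2 · 3 · 11.
Test candidates g = 2, 3, … against the prime factors q ∈ {2, 3, 11} of φ(67): g is a generator iff g^(66/q) ≢ 1 for every such q.
g = 2: 2^33 ≡ 66; 2^22 ≡ 37; 2^6 ≡ 64 — none is 1, so 2 is a primitive root.
So 2 is the smallest generator of (Z/67Z)^×.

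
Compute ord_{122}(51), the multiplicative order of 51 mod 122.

60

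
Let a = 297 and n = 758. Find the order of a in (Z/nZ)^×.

The order of 297 must divide φ(758) = φ(2)·φ(379) = 1·378 = 378 = 2 · 3^3 · 7.
Divisors of 378: 1, 2, 3, 6, 7, 9, 14, 18, 21, 27, 42, 54, 63, 126, 189, 378.
Test each divisor d:
297^1 ≡ 297 (mod 758)
297^2 ≡ 281 (mod 758)
297^3 ≡ 77 (mod 758)
297^6 ≡ 623 (mod 758)
297^7 ≡ 79 (mod 758)
297^9 ≡ 217 (mod 758)
297^14 ≡ 177 (mod 758)
297^18 ≡ 93 (mod 758)
297^21 ≡ 339 (mod 758)
297^27 ≡ 473 (mod 758)
297^42 ≡ 463 (mod 758)
297^54 ≡ 119 (mod 758)
297^63 ≡ 51 (mod 758)
297^126 ≡ 327 (mod 758)
297^189 ≡ 1 (mod 758) ✓
Hence ord(297) = 189.

189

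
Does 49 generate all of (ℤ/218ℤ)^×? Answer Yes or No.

φ(218) = φ(2)·φ(109) = 1·108 = 108 = 2^2 · 3^3.
It suffices to check that the order of 49 is not a proper divisor of 108: compute 49^(108/q) for q ∈ {2, 3}.
49^54 ≡ 1 (mod 218)  [q = 2: ≡ 1 ✗]
49^36 ≡ 45 (mod 218)  [q = 3: ≢ 1 ✓]
49^54 ≡ 1 shows ord(49) | 54, strictly less than φ(218); not a primitive root.

No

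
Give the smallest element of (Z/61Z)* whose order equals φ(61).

φ(61) = 61 − 1 = 60 = 2^2 · 3 · 5.
g is a primitive root iff g^(60/q) ≢ 1 (mod 61) for each prime q ∈ {2, 3, 5}.
g = 2: 2^30 ≡ 60; 2^20 ≡ 47; 2^12 ≡ 9 — none is 1, so 2 is a primitive root.
The smallest primitive root modulo 61 is 2.

2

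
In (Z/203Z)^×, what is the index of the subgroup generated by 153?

6

ord(153) | φ(203) = φ(7·29) = (7−1)·(29−1) = 6·28 = 168 = 2^3 · 3 · 7.
Divisors of 168: 1, 2, 3, 4, 6, 7, 8, 12, 14, 21, 24, 28, 42, 56, 84, 168.
Compute 153^d (mod 203) for the divisors d until we hit 1:
153^1 ≡ 153
153^2 ≡ 64
153^3 ≡ 48
153^4 ≡ 36
153^6 ≡ 71
153^7 ≡ 104
153^8 ≡ 78
153^12 ≡ 169
153^14 ≡ 57
153^21 ≡ 41
153^24 ≡ 141
153^28 ≡ 1
The order of 153 is 28, so the subgroup it generates has 28 elements.
Index = |(Z/203Z)^×| / |⟨153⟩| = 168 / 28 = 6.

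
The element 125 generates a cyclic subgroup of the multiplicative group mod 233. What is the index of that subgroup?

1

ord(125) | φ(233) = 233 − 1 = 232 = 2^3 · 29.
Divisors of 232: 1, 2, 4, 8, 29, 58, 116, 232.
Test each divisor d:
125^1 ≡ 125 (mod 233)
125^2 ≡ 14 (mod 233)
125^4 ≡ 196 (mod 233)
125^8 ≡ 204 (mod 233)
125^29 ≡ 97 (mod 233)
125^58 ≡ 89 (mod 233)
125^116 ≡ 232 (mod 233)
125^232 ≡ 1 (mod 233) ✓
So ord_233(125) = 232, hence |⟨125⟩| = 232.
[(Z/233Z)^× : ⟨125⟩] = 232/232 = 1.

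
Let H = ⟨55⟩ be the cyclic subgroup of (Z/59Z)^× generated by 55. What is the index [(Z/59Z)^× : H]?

1

ord(55) | φ(59) = 59 − 1 = 58 = 2 · 29.
Divisors of 58: 1, 2, 29, 58.
Compute 55^d (mod 59) for the divisors d until we hit 1:
55^1 ≡ 55
55^2 ≡ 16
55^29 ≡ 58
55^58 ≡ 1
The order of 55 is 58, so the subgroup it generates has 58 elements.
[(Z/59Z)^× : ⟨55⟩] = 58/58 = 1.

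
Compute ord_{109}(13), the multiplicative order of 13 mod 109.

108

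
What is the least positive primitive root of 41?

φ(41) = 41 − 1 = 40 = 2^3 · 5.
g is a primitive root iff g^(40/q) ≢ 1 (mod 41) for each prime q ∈ {2, 5}.
g = 2: 2^20 ≡ 1 — hits 1, so not a primitive root.
g = 3: 3^20 ≡ 40; 3^8 ≡ 1 — hits 1, so not a primitive root.
g = 4: 4^20 ≡ 1 — hits 1, so not a primitive root.
g = 5: 5^20 ≡ 1 — hits 1, so not a primitive root.
g = 6: 6^20 ≡ 40; 6^8 ≡ 10 — none is 1, so 6 is a primitive root.
Hence the least primitive root of 41 is 6.

6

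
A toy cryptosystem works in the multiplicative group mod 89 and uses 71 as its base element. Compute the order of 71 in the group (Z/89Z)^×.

ord(71) | φ(89) = 89 − 1 = 88 = 2^3 · 11.
Divisors of 88: 1, 2, 4, 8, 11, 22, 44, 88.
Check 71^d mod 89 for each divisor in increasing order:
71^1 ≡ 71
71^2 ≡ 57
71^4 ≡ 45
71^8 ≡ 67
71^11 ≡ 55
71^22 ≡ 88
71^44 ≡ 1
So ord_89(71) = 44.

44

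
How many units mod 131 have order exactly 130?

φ(131) = 131 − 1 = 130 = 2 · 5 · 13.
(Z/131Z)^× is cyclic (|G| = 130); a cyclic group of order m has exactly φ(d) elements of each order d | m, and none otherwise.
130 = 2 · 5 · 13 divides 130, and φ(130) = 48.

48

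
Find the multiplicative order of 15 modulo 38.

18

ord(15) | φ(38) = φ(2)·φ(19) = 1·18 = 18 = 2 · 3^2.
Divisors of 18: 1, 2, 3, 6, 9, 18.
Evaluate successive powers at the divisors of 18:
15^1 ≡ 15 (mod 38)
15^2 ≡ 35 (mod 38)
15^3 ≡ 31 (mod 38)
15^6 ≡ 11 (mod 38)
15^9 ≡ 37 (mod 38)
15^18 ≡ 1 (mod 38) ✓
Hence ord(15) = 18.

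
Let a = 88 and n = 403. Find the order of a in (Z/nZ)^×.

The order of 88 must divide φ(403) = φ(13·31) = (13−1)·(31−1) = 12·30 = 360 = 2^3 · 3^2 · 5.
Divisors of 360: 1, 2, 3, 4, 5, 6, 8, 9, 10, 12, 15, 18, 20, 24, 30, 36, 40, 45, 60, 72, 90, 120, 180, 360.
Check 88^d mod 403 for each divisor in increasing order:
88^1 ≡ 88 (mod 403)
88^2 ≡ 87 (mod 403)
88^3 ≡ 402 (mod 403)
88^4 ≡ 315 (mod 403)
88^5 ≡ 316 (mod 403)
88^6 ≡ 1 (mod 403) ✓
The smallest such exponent is 6, so the order of 88 is 6.

6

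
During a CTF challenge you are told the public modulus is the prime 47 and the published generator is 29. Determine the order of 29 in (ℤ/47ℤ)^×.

By Lagrange's theorem, ord_47(29) divides φ(47) = 47 − 1 = 46 = 2 · 23.
Divisors of 46: 1, 2, 23, 46.
Check 29^d mod 47 for each divisor in increasing order:
29^1 ≡ 29 (mod 47)
29^2 ≡ 42 (mod 47)
29^23 ≡ 46 (mod 47)
29^46 ≡ 1 (mod 47) ✓
Hence ord(29) = 46.

46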